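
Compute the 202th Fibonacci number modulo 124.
103

Matrix identity: Q^n = [[F_(n+1), F_n], [F_n, F_(n-1)]] with Q = [[1,1],[1,0]].
n = 202 = 11001010₂. Square-and-multiply, entries mod 124:
Q^1 = [[1,1],[1,0]]
Q^3 = (Q^1)²·Q = [[3,2],[2,1]]
Q^6 = (Q^3)² = [[13,8],[8,5]]
Q^12 = (Q^6)² = [[109,20],[20,89]]
Q^25 = (Q^12)²·Q = [[121,5],[5,116]]
Q^50 = (Q^25)² = [[34,69],[69,89]]
Q^101 = (Q^50)²·Q = [[20,89],[89,55]]
Q^202 = (Q^101)² = [[13,103],[103,34]]
F_202 mod 124 = Q^202[0][1] = 103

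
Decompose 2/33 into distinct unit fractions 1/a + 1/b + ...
1/17 + 1/561

Greedy algorithm:
2/33: ceiling(33/2) = 17, use 1/17
1/561: ceiling(561/1) = 561, use 1/561
Result: 2/33 = 1/17 + 1/561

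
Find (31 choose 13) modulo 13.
2

Using Lucas' theorem:
Write n=31 and k=13 in base 13:
n in base 13: [2, 5]
k in base 13: [1, 0]
C(31,13) mod 13 = ∏ C(n_i, k_i) mod 13
Digit binomials (mod 13): C(2,1) = 2; C(5,0) = 1
Product: 2 × 1 = 2 ≡ 2 (mod 13)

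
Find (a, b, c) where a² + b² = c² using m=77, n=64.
(1833, 9856, 10025)

Euclid's formula: a = m² - n², b = 2mn, c = m² + n²
m = 77, n = 64
a = 77² - 64² = 5929 - 4096 = 1833
b = 2 × 77 × 64 = 9856
c = 77² + 64² = 5929 + 4096 = 10025
Verification: 1833² + 9856² = 3359889 + 97140736 = 100500625 = 10025² ✓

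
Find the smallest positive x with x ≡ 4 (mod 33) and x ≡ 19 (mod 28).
103

Using Chinese Remainder Theorem:
M = 33 × 28 = 924
M1 = 28, M2 = 33
y1 = 28^(-1) mod 33 = 13
y2 = 33^(-1) mod 28 = 17
x = (4×28×13 + 19×33×17) mod 924 = 103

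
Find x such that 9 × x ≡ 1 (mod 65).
29

gcd(9, 65) = 1, so the inverse exists.
Extended Euclidean algorithm on (65, 9):
65 = 7 × 9 + 2  ⟹  2 = (1)·65 + (-7)·9
9 = 4 × 2 + 1  ⟹  1 = (-4)·65 + (29)·9
So (29)·9 ≡ 1 (mod 65), i.e. 9^(-1) ≡ 29 (mod 65).
Check: 9 × 29 = 261 ≡ 1 (mod 65)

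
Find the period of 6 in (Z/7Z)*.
2

7 is prime, so ord(6) divides φ(7) = 6.
Divisors of 6: 1, 2, 3, 6.
Repeated squaring: 6^1 ≡ 6, 6^2 ≡ 1, 6^4 ≡ 1 (mod 7).
Test 6^d mod 7 for each divisor d in increasing order:
6^1 ≡ 6
6^2 ≡ 1  ← first divisor giving 1
The order is 2.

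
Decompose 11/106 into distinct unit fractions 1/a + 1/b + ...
1/10 + 1/265

Greedy algorithm:
11/106: ceiling(106/11) = 10, use 1/10
1/265: ceiling(265/1) = 265, use 1/265
Result: 11/106 = 1/10 + 1/265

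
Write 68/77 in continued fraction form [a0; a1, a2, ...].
[0; 1, 7, 1, 1, 4]

Euclidean algorithm steps:
68 = 0 × 77 + 68
77 = 1 × 68 + 9
68 = 7 × 9 + 5
9 = 1 × 5 + 4
5 = 1 × 4 + 1
4 = 4 × 1 + 0
Continued fraction: [0; 1, 7, 1, 1, 4]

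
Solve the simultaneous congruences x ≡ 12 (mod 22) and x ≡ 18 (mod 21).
144

Using Chinese Remainder Theorem:
M = 22 × 21 = 462
M1 = 21, M2 = 22
y1 = 21^(-1) mod 22 = 21
y2 = 22^(-1) mod 21 = 1
x = (12×21×21 + 18×22×1) mod 462 = 144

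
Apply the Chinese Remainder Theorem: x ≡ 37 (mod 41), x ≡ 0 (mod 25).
775

Using Chinese Remainder Theorem:
M = 41 × 25 = 1025
M1 = 25, M2 = 41
y1 = 25^(-1) mod 41 = 23
y2 = 41^(-1) mod 25 = 11
x = (37×25×23 + 0×41×11) mod 1025 = 775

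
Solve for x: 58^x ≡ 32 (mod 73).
16

Baby-step giant-step with step n = ⌈√73⌉ = 9.
Baby steps 58^j mod 73 (j:value) for j=0..8: 0:1, 1:58, 2:6, 3:56, 4:36, 5:44, 6:70, 7:45, 8:55.
Giant-step multiplier: 58^(-9) ≡ 58^(72-9) = 58^63 ≡ 63 (mod 73).
Giant steps γ_i = 32·63^i mod 73: γ_0=32, γ_1=45 (in table at j=7).
x = i·n + j = 1·9 + 7 = 16.
Check: 58^16 ≡ 32 (mod 73).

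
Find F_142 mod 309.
125

Matrix identity: Q^n = [[F_(n+1), F_n], [F_n, F_(n-1)]] with Q = [[1,1],[1,0]].
n = 142 = 10001110₂. Square-and-multiply, entries mod 309:
Q^1 = [[1,1],[1,0]]
Q^2 = (Q^1)² = [[2,1],[1,1]]
Q^4 = (Q^2)² = [[5,3],[3,2]]
Q^8 = (Q^4)² = [[34,21],[21,13]]
Q^17 = (Q^8)²·Q = [[112,52],[52,60]]
Q^35 = (Q^17)²·Q = [[90,107],[107,292]]
Q^71 = (Q^35)²·Q = [[168,82],[82,86]]
Q^142 = (Q^71)² = [[31,125],[125,215]]
F_142 mod 309 = Q^142[0][1] = 125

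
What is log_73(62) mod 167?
160

Baby-step giant-step with step n = ⌈√167⌉ = 13.
Baby steps 73^j mod 167 (j:value) for j=0..12: 0:1, 1:73, 2:152, 3:74, 4:58, 5:59, 6:132, 7:117, 8:24, 9:82, 10:141, 11:106, 12:56.
Giant-step multiplier: 73^(-13) ≡ 73^(166-13) = 73^153 ≡ 119 (mod 167).
Giant steps γ_i = 62·119^i mod 167: γ_0=62, γ_1=30, γ_2=63, γ_3=149, γ_4=29, γ_5=111, γ_6=16, γ_7=67, γ_8=124, γ_9=60, γ_10=126, γ_11=131, γ_12=58 (in table at j=4).
x = i·n + j = 12·13 + 4 = 160.
Check: 73^160 ≡ 62 (mod 167).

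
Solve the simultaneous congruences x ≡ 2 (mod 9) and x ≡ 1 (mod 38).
191

Using Chinese Remainder Theorem:
M = 9 × 38 = 342
M1 = 38, M2 = 9
y1 = 38^(-1) mod 9 = 5
y2 = 9^(-1) mod 38 = 17
x = (2×38×5 + 1×9×17) mod 342 = 191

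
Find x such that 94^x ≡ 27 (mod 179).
28

Baby-step giant-step with step n = ⌈√179⌉ = 14.
Baby steps 94^j mod 179 (j:value) for j=0..13: 0:1, 1:94, 2:65, 3:24, 4:108, 5:128, 6:39, 7:86, 8:29, 9:41, 10:95, 11:159, 12:89, 13:132.
Giant-step multiplier: 94^(-14) ≡ 94^(178-14) = 94^164 ≡ 22 (mod 179).
Giant steps γ_i = 27·22^i mod 179: γ_0=27, γ_1=57, γ_2=1 (in table at j=0).
x = i·n + j = 2·14 + 0 = 28.
Check: 94^28 ≡ 27 (mod 179).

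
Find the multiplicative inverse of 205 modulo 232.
189

gcd(205, 232) = 1, so the inverse exists.
Extended Euclidean algorithm on (232, 205):
232 = 1 × 205 + 27  ⟹  27 = (1)·232 + (-1)·205
205 = 7 × 27 + 16  ⟹  16 = (-7)·232 + (8)·205
27 = 1 × 16 + 11  ⟹  11 = (8)·232 + (-9)·205
16 = 1 × 11 + 5  ⟹  5 = (-15)·232 + (17)·205
11 = 2 × 5 + 1  ⟹  1 = (38)·232 + (-43)·205
So (-43)·205 ≡ 1 (mod 232), i.e. 205^(-1) ≡ -43 ≡ 189 (mod 232).
Check: 205 × 189 = 38745 ≡ 1 (mod 232)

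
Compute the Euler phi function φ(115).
88

115 = 5 × 23
φ(n) = n × ∏(1 - 1/p) for each prime p dividing n
φ(115) = 115 × (1 - 1/5) × (1 - 1/23) = 88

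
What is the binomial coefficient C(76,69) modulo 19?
0

Using Lucas' theorem:
Write n=76 and k=69 in base 19:
n in base 19: [4, 0]
k in base 19: [3, 12]
C(76,69) mod 19 = ∏ C(n_i, k_i) mod 19
Digit binomials (mod 19): C(4,3) = 4; C(0,12) = 0 (k_i > n_i)
Product: 4 × 0 = 0 ≡ 0 (mod 19)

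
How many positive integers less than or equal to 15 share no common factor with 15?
8

15 = 3 × 5
φ(n) = n × ∏(1 - 1/p) for each prime p dividing n
φ(15) = 15 × (1 - 1/3) × (1 - 1/5) = 8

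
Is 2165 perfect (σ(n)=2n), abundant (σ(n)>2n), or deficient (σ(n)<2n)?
deficient

Proper divisors of 2165: sum = 1 + 5 + 433 = 439
Since 439 < 2165, 2165 is deficient.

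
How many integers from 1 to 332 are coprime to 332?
164

332 = 2^2 × 83
φ(n) = n × ∏(1 - 1/p) for each prime p dividing n
φ(332) = 332 × (1 - 1/2) × (1 - 1/83) = 164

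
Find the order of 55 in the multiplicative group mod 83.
82

83 is prime, so ord(55) divides φ(83) = 82.
Divisors of 82: 1, 2, 41, 82.
Repeated squaring: 55^1 ≡ 55, 55^2 ≡ 37, 55^4 ≡ 41, 55^8 ≡ 21, 55^16 ≡ 26, 55^32 ≡ 12, 55^64 ≡ 61 (mod 83).
Test 55^d mod 83 for each divisor d in increasing order:
55^1 ≡ 55
55^2 ≡ 37
55^41 = 55^32·55^8·55^1 ≡ 82
55^82 = 55^64·55^16·55^2 ≡ 1  ← first divisor giving 1
The order is 82.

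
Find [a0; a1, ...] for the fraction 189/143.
[1; 3, 9, 5]

Euclidean algorithm steps:
189 = 1 × 143 + 46
143 = 3 × 46 + 5
46 = 9 × 5 + 1
5 = 5 × 1 + 0
Continued fraction: [1; 3, 9, 5]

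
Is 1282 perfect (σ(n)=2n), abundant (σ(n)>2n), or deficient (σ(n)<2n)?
deficient

Proper divisors of 1282: sum = 1 + 2 + 641 = 644
Since 644 < 1282, 1282 is deficient.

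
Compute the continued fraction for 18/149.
[0; 8, 3, 1, 1, 2]

Euclidean algorithm steps:
18 = 0 × 149 + 18
149 = 8 × 18 + 5
18 = 3 × 5 + 3
5 = 1 × 3 + 2
3 = 1 × 2 + 1
2 = 2 × 1 + 0
Continued fraction: [0; 8, 3, 1, 1, 2]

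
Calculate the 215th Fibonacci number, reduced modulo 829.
637

Matrix identity: Q^n = [[F_(n+1), F_n], [F_n, F_(n-1)]] with Q = [[1,1],[1,0]].
n = 215 = 11010111₂. Square-and-multiply, entries mod 829:
Q^1 = [[1,1],[1,0]]
Q^3 = (Q^1)²·Q = [[3,2],[2,1]]
Q^6 = (Q^3)² = [[13,8],[8,5]]
Q^13 = (Q^6)²·Q = [[377,233],[233,144]]
Q^26 = (Q^13)² = [[774,359],[359,415]]
Q^53 = (Q^26)²·Q = [[11,95],[95,745]]
Q^107 = (Q^53)²·Q = [[553,27],[27,526]]
Q^215 = (Q^107)²·Q = [[755,637],[637,118]]
F_215 mod 829 = Q^215[0][1] = 637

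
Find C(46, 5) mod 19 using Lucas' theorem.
18

Using Lucas' theorem:
Write n=46 and k=5 in base 19:
n in base 19: [2, 8]
k in base 19: [0, 5]
C(46,5) mod 19 = ∏ C(n_i, k_i) mod 19
Digit binomials (mod 19): C(2,0) = 1; C(8,5) = 56 ≡ 18
Product: 1 × 18 = 18 ≡ 18 (mod 19)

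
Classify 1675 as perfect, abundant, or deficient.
deficient

Proper divisors of 1675: sum = 1 + 5 + 25 + 67 + 335 = 433
Since 433 < 1675, 1675 is deficient.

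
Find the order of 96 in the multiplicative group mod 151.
150

151 is prime, so ord(96) divides φ(151) = 150.
Divisors of 150: 1, 2, 3, 5, 6, 10, 15, 25, 30, 50, 75, 150.
Repeated squaring: 96^1 ≡ 96, 96^2 ≡ 5, 96^4 ≡ 25, 96^8 ≡ 21, 96^16 ≡ 139, 96^32 ≡ 144, 96^64 ≡ 49, 96^128 ≡ 136 (mod 151).
Test 96^d mod 151 for each divisor d in increasing order:
96^1 ≡ 96
96^2 ≡ 5
96^3 = 96^2·96^1 ≡ 27
96^5 = 96^4·96^1 ≡ 135
96^6 = 96^4·96^2 ≡ 125
96^10 = 96^8·96^2 ≡ 105
96^15 = 96^8·96^4·96^2·96^1 ≡ 132
96^25 = 96^16·96^8·96^1 ≡ 119
96^30 = 96^16·96^8·96^4·96^2 ≡ 59
96^50 = 96^32·96^16·96^2 ≡ 118
96^75 = 96^64·96^8·96^2·96^1 ≡ 150
96^150 = 96^128·96^16·96^4·96^2 ≡ 1  ← first divisor giving 1
The order is 150.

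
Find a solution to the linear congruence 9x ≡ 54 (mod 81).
x ≡ 6 (mod 9)

gcd(9, 81) = 9, which divides 54, so solutions exist.
Divide through by 9: x ≡ 6 (mod 9).
The coefficient of x is now 1, so x ≡ 6 (mod 9).
Check: 9 × 6 = 54 ≡ 54 (mod 81).
x ≡ 6 (mod 9), giving 9 solutions mod 81.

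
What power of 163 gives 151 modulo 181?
21

Baby-step giant-step with step n = ⌈√181⌉ = 14.
Baby steps 163^j mod 181 (j:value) for j=0..13: 0:1, 1:163, 2:143, 3:141, 4:177, 5:72, 6:152, 7:160, 8:16, 9:74, 10:116, 11:84, 12:117, 13:66.
Giant-step multiplier: 163^(-14) ≡ 163^(180-14) = 163^166 ≡ 55 (mod 181).
Giant steps γ_i = 151·55^i mod 181: γ_0=151, γ_1=160 (in table at j=7).
x = i·n + j = 1·14 + 7 = 21.
Check: 163^21 ≡ 151 (mod 181).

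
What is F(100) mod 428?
235

Matrix identity: Q^n = [[F_(n+1), F_n], [F_n, F_(n-1)]] with Q = [[1,1],[1,0]].
n = 100 = 1100100₂. Square-and-multiply, entries mod 428:
Q^1 = [[1,1],[1,0]]
Q^3 = (Q^1)²·Q = [[3,2],[2,1]]
Q^6 = (Q^3)² = [[13,8],[8,5]]
Q^12 = (Q^6)² = [[233,144],[144,89]]
Q^25 = (Q^12)²·Q = [[269,125],[125,144]]
Q^50 = (Q^25)² = [[246,265],[265,409]]
Q^100 = (Q^50)² = [[201,235],[235,394]]
F_100 mod 428 = Q^100[0][1] = 235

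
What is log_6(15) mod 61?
4

Baby-step giant-step with step n = ⌈√61⌉ = 8.
Baby steps 6^j mod 61 (j:value) for j=0..7: 0:1, 1:6, 2:36, 3:33, 4:15, 5:29, 6:52, 7:7.
h = 15 is already in the table at j=4, so x = 4.
Check: 6^4 ≡ 15 (mod 61).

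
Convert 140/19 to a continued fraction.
[7; 2, 1, 2, 2]

Euclidean algorithm steps:
140 = 7 × 19 + 7
19 = 2 × 7 + 5
7 = 1 × 5 + 2
5 = 2 × 2 + 1
2 = 2 × 1 + 0
Continued fraction: [7; 2, 1, 2, 2]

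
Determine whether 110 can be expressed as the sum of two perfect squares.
Not possible

Factorization: 110 = 2 × 5 × 11
By Fermat: n is sum of two squares iff every prime p ≡ 3 (mod 4) appears to even power.
Prime(s) ≡ 3 (mod 4) with odd exponent: [(11, 1)]
Therefore 110 cannot be expressed as a² + b².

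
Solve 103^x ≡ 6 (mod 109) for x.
55

Baby-step giant-step with step n = ⌈√109⌉ = 11.
Baby steps 103^j mod 109 (j:value) for j=0..10: 0:1, 1:103, 2:36, 3:2, 4:97, 5:72, 6:4, 7:85, 8:35, 9:8, 10:61.
Giant-step multiplier: 103^(-11) ≡ 103^(108-11) = 103^97 ≡ 95 (mod 109).
Giant steps γ_i = 6·95^i mod 109: γ_0=6, γ_1=25, γ_2=86, γ_3=104, γ_4=70, γ_5=1 (in table at j=0).
x = i·n + j = 5·11 + 0 = 55.
Check: 103^55 ≡ 6 (mod 109).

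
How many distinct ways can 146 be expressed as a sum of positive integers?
27517052599

p(n) counts ways to write n as a sum of positive integers (order ignored).
Euler's pentagonal recurrence: p(k) = p(k-1) + p(k-2) - p(k-5) - p(k-7) + p(k-12) + p(k-15) - ... (offsets j(3j∓1)/2, signs ++--, p(0)=1, p(<0)=0).
DP table for k = 0..145: p(0)=1, p(1)=1, p(2)=2, p(3)=3, p(4)=5, p(5)=7, p(6)=11, p(7)=15, p(8)=22, p(9)=30, p(10)=42, p(11)=56, p(12)=77, p(13)=101, p(14)=135, p(15)=176, p(16)=231, p(17)=297, p(18)=385, p(19)=490, p(20)=627, p(21)=792, p(22)=1002, p(23)=1255, p(24)=1575, p(25)=1958, p(26)=2436, p(27)=3010, p(28)=3718, p(29)=4565, p(30)=5604, p(31)=6842, p(32)=8349, p(33)=10143, p(34)=12310, p(35)=14883, p(36)=17977, p(37)=21637, p(38)=26015, p(39)=31185, p(40)=37338, p(41)=44583, p(42)=53174, p(43)=63261, p(44)=75175, p(45)=89134, p(46)=105558, p(47)=124754, p(48)=147273, p(49)=173525, p(50)=204226, p(51)=239943, p(52)=281589, p(53)=329931, p(54)=386155, p(55)=451276, p(56)=526823, p(57)=614154, p(58)=715220, p(59)=831820, p(60)=966467, p(61)=1121505, p(62)=1300156, p(63)=1505499, p(64)=1741630, p(65)=2012558, p(66)=2323520, p(67)=2679689, p(68)=3087735, p(69)=3554345, p(70)=4087968, p(71)=4697205, p(72)=5392783, p(73)=6185689, p(74)=7089500, p(75)=8118264, p(76)=9289091, p(77)=10619863, p(78)=12132164, p(79)=13848650, p(80)=15796476, p(81)=18004327, p(82)=20506255, p(83)=23338469, p(84)=26543660, p(85)=30167357, p(86)=34262962, p(87)=38887673, p(88)=44108109, p(89)=49995925, p(90)=56634173, p(91)=64112359, p(92)=72533807, p(93)=82010177, p(94)=92669720, p(95)=104651419, p(96)=118114304, p(97)=133230930, p(98)=150198136, p(99)=169229875, p(100)=190569292, p(101)=214481126, p(102)=241265379, p(103)=271248950, p(104)=304801365, p(105)=342325709, p(106)=384276336, p(107)=431149389, p(108)=483502844, p(109)=541946240, p(110)=607163746, p(111)=679903203, p(112)=761002156, p(113)=851376628, p(114)=952050665, p(115)=1064144451, p(116)=1188908248, p(117)=1327710076, p(118)=1482074143, p(119)=1653668665, p(120)=1844349560, p(121)=2056148051, p(122)=2291320912, p(123)=2552338241, p(124)=2841940500, p(125)=3163127352, p(126)=3519222692, p(127)=3913864295, p(128)=4351078600, p(129)=4835271870, p(130)=5371315400, p(131)=5964539504, p(132)=6620830889, p(133)=7346629512, p(134)=8149040695, p(135)=9035836076, p(136)=10015581680, p(137)=11097645016, p(138)=12292341831, p(139)=13610949895, p(140)=15065878135, p(141)=16670689208, p(142)=18440293320, p(143)=20390982757, p(144)=22540654445, p(145)=24908858009.
Final step: p(146) = p(145) + p(144) - p(141) - p(139) + p(134) + p(131) - p(124) - p(120) + p(111) + p(106) - p(95) - p(89) + p(76) + p(69) - p(54) - p(46) + p(29) + p(20) - p(1)
= 24908858009 + 22540654445 - 16670689208 - 13610949895 + 8149040695 + 5964539504 - 2841940500 - 1844349560 + 679903203 + 384276336 - 104651419 - 49995925 + 9289091 + 3554345 - 386155 - 105558 + 4565 + 627 - 1
= 27517052599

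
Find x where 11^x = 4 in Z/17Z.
4

Baby-step giant-step with step n = ⌈√17⌉ = 5.
Baby steps 11^j mod 17 (j:value) for j=0..4: 0:1, 1:11, 2:2, 3:5, 4:4.
h = 4 is already in the table at j=4, so x = 4.
Check: 11^4 ≡ 4 (mod 17).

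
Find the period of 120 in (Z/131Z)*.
130

131 is prime, so ord(120) divides φ(131) = 130.
Divisors of 130: 1, 2, 5, 10, 13, 26, 65, 130.
Repeated squaring: 120^1 ≡ 120, 120^2 ≡ 121, 120^4 ≡ 100, 120^8 ≡ 44, 120^16 ≡ 102, 120^32 ≡ 55, 120^64 ≡ 12, 120^128 ≡ 13 (mod 131).
Test 120^d mod 131 for each divisor d in increasing order:
120^1 ≡ 120
120^2 ≡ 121
120^5 = 120^4·120^1 ≡ 79
120^10 = 120^8·120^2 ≡ 84
120^13 = 120^8·120^4·120^1 ≡ 70
120^26 = 120^16·120^8·120^2 ≡ 53
120^65 = 120^64·120^1 ≡ 130
120^130 = 120^128·120^2 ≡ 1  ← first divisor giving 1
The order is 130.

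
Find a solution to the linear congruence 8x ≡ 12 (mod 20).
x ≡ 4 (mod 5)

gcd(8, 20) = 4, which divides 12, so solutions exist.
Divide through by 4: 2x ≡ 3 (mod 5).
Find 2^(-1) mod 5 by the extended Euclidean algorithm:
5 = 2 × 2 + 1  ⟹  1 = (1)·5 + (-2)·2
So (-2)·2 ≡ 1 (mod 5), i.e. 2^(-1) ≡ -2 ≡ 3 (mod 5).
x ≡ 3 × 3 = 9 ≡ 4 (mod 5).
Check: 8 × 4 = 32 ≡ 12 (mod 20).
x ≡ 4 (mod 5), giving 4 solutions mod 20.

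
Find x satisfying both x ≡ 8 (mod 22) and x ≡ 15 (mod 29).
624

Using Chinese Remainder Theorem:
M = 22 × 29 = 638
M1 = 29, M2 = 22
y1 = 29^(-1) mod 22 = 19
y2 = 22^(-1) mod 29 = 4
x = (8×29×19 + 15×22×4) mod 638 = 624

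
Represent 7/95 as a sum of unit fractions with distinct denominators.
1/14 + 1/444 + 1/295260

Greedy algorithm:
7/95: ceiling(95/7) = 14, use 1/14
3/1330: ceiling(1330/3) = 444, use 1/444
1/295260: ceiling(295260/1) = 295260, use 1/295260
Result: 7/95 = 1/14 + 1/444 + 1/295260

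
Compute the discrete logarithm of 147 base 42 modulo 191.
138

Baby-step giant-step with step n = ⌈√191⌉ = 14.
Baby steps 42^j mod 191 (j:value) for j=0..13: 0:1, 1:42, 2:45, 3:171, 4:115, 5:55, 6:18, 7:183, 8:46, 9:22, 10:160, 11:35, 12:133, 13:47.
Giant-step multiplier: 42^(-14) ≡ 42^(190-14) = 42^176 ≡ 3 (mod 191).
Giant steps γ_i = 147·3^i mod 191: γ_0=147, γ_1=59, γ_2=177, γ_3=149, γ_4=65, γ_5=4, γ_6=12, γ_7=36, γ_8=108, γ_9=133 (in table at j=12).
x = i·n + j = 9·14 + 12 = 138.
Check: 42^138 ≡ 147 (mod 191).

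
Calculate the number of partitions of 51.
239943

p(n) counts ways to write n as a sum of positive integers (order ignored).
Euler's pentagonal recurrence: p(k) = p(k-1) + p(k-2) - p(k-5) - p(k-7) + p(k-12) + p(k-15) - ... (offsets j(3j∓1)/2, signs ++--, p(0)=1, p(<0)=0).
DP table for k = 0..50: p(0)=1, p(1)=1, p(2)=2, p(3)=3, p(4)=5, p(5)=7, p(6)=11, p(7)=15, p(8)=22, p(9)=30, p(10)=42, p(11)=56, p(12)=77, p(13)=101, p(14)=135, p(15)=176, p(16)=231, p(17)=297, p(18)=385, p(19)=490, p(20)=627, p(21)=792, p(22)=1002, p(23)=1255, p(24)=1575, p(25)=1958, p(26)=2436, p(27)=3010, p(28)=3718, p(29)=4565, p(30)=5604, p(31)=6842, p(32)=8349, p(33)=10143, p(34)=12310, p(35)=14883, p(36)=17977, p(37)=21637, p(38)=26015, p(39)=31185, p(40)=37338, p(41)=44583, p(42)=53174, p(43)=63261, p(44)=75175, p(45)=89134, p(46)=105558, p(47)=124754, p(48)=147273, p(49)=173525, p(50)=204226.
Final step: p(51) = p(50) + p(49) - p(46) - p(44) + p(39) + p(36) - p(29) - p(25) + p(16) + p(11) - p(0)
= 204226 + 173525 - 105558 - 75175 + 31185 + 17977 - 4565 - 1958 + 231 + 56 - 1
= 239943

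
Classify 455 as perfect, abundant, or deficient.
deficient

Proper divisors of 455: sum = 1 + 5 + 7 + 13 + 35 + 65 + 91 = 217
Since 217 < 455, 455 is deficient.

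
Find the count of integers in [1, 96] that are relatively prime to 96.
32

96 = 2^5 × 3
φ(n) = n × ∏(1 - 1/p) for each prime p dividing n
φ(96) = 96 × (1 - 1/2) × (1 - 1/3) = 32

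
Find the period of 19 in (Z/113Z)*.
112

113 is prime, so ord(19) divides φ(113) = 112.
Divisors of 112: 1, 2, 4, 7, 8, 14, 16, 28, 56, 112.
Repeated squaring: 19^1 ≡ 19, 19^2 ≡ 22, 19^4 ≡ 32, 19^8 ≡ 7, 19^16 ≡ 49, 19^32 ≡ 28, 19^64 ≡ 106 (mod 113).
Test 19^d mod 113 for each divisor d in increasing order:
19^1 ≡ 19
19^2 ≡ 22
19^4 ≡ 32
19^7 = 19^4·19^2·19^1 ≡ 42
19^8 ≡ 7
19^14 = 19^8·19^4·19^2 ≡ 69
19^16 ≡ 49
19^28 = 19^16·19^8·19^4 ≡ 15
19^56 = 19^32·19^16·19^8 ≡ 112
19^112 = 19^64·19^32·19^16 ≡ 1  ← first divisor giving 1
The order is 112.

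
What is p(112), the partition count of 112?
761002156

p(n) counts ways to write n as a sum of positive integers (order ignored).
Euler's pentagonal recurrence: p(k) = p(k-1) + p(k-2) - p(k-5) - p(k-7) + p(k-12) + p(k-15) - ... (offsets j(3j∓1)/2, signs ++--, p(0)=1, p(<0)=0).
DP table for k = 0..111: p(0)=1, p(1)=1, p(2)=2, p(3)=3, p(4)=5, p(5)=7, p(6)=11, p(7)=15, p(8)=22, p(9)=30, p(10)=42, p(11)=56, p(12)=77, p(13)=101, p(14)=135, p(15)=176, p(16)=231, p(17)=297, p(18)=385, p(19)=490, p(20)=627, p(21)=792, p(22)=1002, p(23)=1255, p(24)=1575, p(25)=1958, p(26)=2436, p(27)=3010, p(28)=3718, p(29)=4565, p(30)=5604, p(31)=6842, p(32)=8349, p(33)=10143, p(34)=12310, p(35)=14883, p(36)=17977, p(37)=21637, p(38)=26015, p(39)=31185, p(40)=37338, p(41)=44583, p(42)=53174, p(43)=63261, p(44)=75175, p(45)=89134, p(46)=105558, p(47)=124754, p(48)=147273, p(49)=173525, p(50)=204226, p(51)=239943, p(52)=281589, p(53)=329931, p(54)=386155, p(55)=451276, p(56)=526823, p(57)=614154, p(58)=715220, p(59)=831820, p(60)=966467, p(61)=1121505, p(62)=1300156, p(63)=1505499, p(64)=1741630, p(65)=2012558, p(66)=2323520, p(67)=2679689, p(68)=3087735, p(69)=3554345, p(70)=4087968, p(71)=4697205, p(72)=5392783, p(73)=6185689, p(74)=7089500, p(75)=8118264, p(76)=9289091, p(77)=10619863, p(78)=12132164, p(79)=13848650, p(80)=15796476, p(81)=18004327, p(82)=20506255, p(83)=23338469, p(84)=26543660, p(85)=30167357, p(86)=34262962, p(87)=38887673, p(88)=44108109, p(89)=49995925, p(90)=56634173, p(91)=64112359, p(92)=72533807, p(93)=82010177, p(94)=92669720, p(95)=104651419, p(96)=118114304, p(97)=133230930, p(98)=150198136, p(99)=169229875, p(100)=190569292, p(101)=214481126, p(102)=241265379, p(103)=271248950, p(104)=304801365, p(105)=342325709, p(106)=384276336, p(107)=431149389, p(108)=483502844, p(109)=541946240, p(110)=607163746, p(111)=679903203.
Final step: p(112) = p(111) + p(110) - p(107) - p(105) + p(100) + p(97) - p(90) - p(86) + p(77) + p(72) - p(61) - p(55) + p(42) + p(35) - p(20) - p(12)
= 679903203 + 607163746 - 431149389 - 342325709 + 190569292 + 133230930 - 56634173 - 34262962 + 10619863 + 5392783 - 1121505 - 451276 + 53174 + 14883 - 627 - 77
= 761002156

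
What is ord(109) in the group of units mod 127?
126

127 is prime, so ord(109) divides φ(127) = 126.
Divisors of 126: 1, 2, 3, 6, 7, 9, 14, 18, 21, 42, 63, 126.
Repeated squaring: 109^1 ≡ 109, 109^2 ≡ 70, 109^4 ≡ 74, 109^8 ≡ 15, 109^16 ≡ 98, 109^32 ≡ 79, 109^64 ≡ 18 (mod 127).
Test 109^d mod 127 for each divisor d in increasing order:
109^1 ≡ 109
109^2 ≡ 70
109^3 = 109^2·109^1 ≡ 10
109^6 = 109^4·109^2 ≡ 100
109^7 = 109^4·109^2·109^1 ≡ 105
109^9 = 109^8·109^1 ≡ 111
109^14 = 109^8·109^4·109^2 ≡ 103
109^18 = 109^16·109^2 ≡ 2
109^21 = 109^16·109^4·109^1 ≡ 20
109^42 = 109^32·109^8·109^2 ≡ 19
109^63 = 109^32·109^16·109^8·109^4·109^2·109^1 ≡ 126
109^126 = 109^64·109^32·109^16·109^8·109^4·109^2 ≡ 1  ← first divisor giving 1
The order is 126.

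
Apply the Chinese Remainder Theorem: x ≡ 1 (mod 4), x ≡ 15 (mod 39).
93

Using Chinese Remainder Theorem:
M = 4 × 39 = 156
M1 = 39, M2 = 4
y1 = 39^(-1) mod 4 = 3
y2 = 4^(-1) mod 39 = 10
x = (1×39×3 + 15×4×10) mod 156 = 93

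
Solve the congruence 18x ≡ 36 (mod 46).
x ≡ 2 (mod 23)

gcd(18, 46) = 2, which divides 36, so solutions exist.
Divide through by 2: 9x ≡ 18 (mod 23).
Find 9^(-1) mod 23 by the extended Euclidean algorithm:
23 = 2 × 9 + 5  ⟹  5 = (1)·23 + (-2)·9
9 = 1 × 5 + 4  ⟹  4 = (-1)·23 + (3)·9
5 = 1 × 4 + 1  ⟹  1 = (2)·23 + (-5)·9
So (-5)·9 ≡ 1 (mod 23), i.e. 9^(-1) ≡ -5 ≡ 18 (mod 23).
x ≡ 18 × 18 = 324 ≡ 2 (mod 23).
Check: 18 × 2 = 36 ≡ 36 (mod 46).
x ≡ 2 (mod 23), giving 2 solutions mod 46.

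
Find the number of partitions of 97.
133230930

p(n) counts ways to write n as a sum of positive integers (order ignored).
Euler's pentagonal recurrence: p(k) = p(k-1) + p(k-2) - p(k-5) - p(k-7) + p(k-12) + p(k-15) - ... (offsets j(3j∓1)/2, signs ++--, p(0)=1, p(<0)=0).
DP table for k = 0..96: p(0)=1, p(1)=1, p(2)=2, p(3)=3, p(4)=5, p(5)=7, p(6)=11, p(7)=15, p(8)=22, p(9)=30, p(10)=42, p(11)=56, p(12)=77, p(13)=101, p(14)=135, p(15)=176, p(16)=231, p(17)=297, p(18)=385, p(19)=490, p(20)=627, p(21)=792, p(22)=1002, p(23)=1255, p(24)=1575, p(25)=1958, p(26)=2436, p(27)=3010, p(28)=3718, p(29)=4565, p(30)=5604, p(31)=6842, p(32)=8349, p(33)=10143, p(34)=12310, p(35)=14883, p(36)=17977, p(37)=21637, p(38)=26015, p(39)=31185, p(40)=37338, p(41)=44583, p(42)=53174, p(43)=63261, p(44)=75175, p(45)=89134, p(46)=105558, p(47)=124754, p(48)=147273, p(49)=173525, p(50)=204226, p(51)=239943, p(52)=281589, p(53)=329931, p(54)=386155, p(55)=451276, p(56)=526823, p(57)=614154, p(58)=715220, p(59)=831820, p(60)=966467, p(61)=1121505, p(62)=1300156, p(63)=1505499, p(64)=1741630, p(65)=2012558, p(66)=2323520, p(67)=2679689, p(68)=3087735, p(69)=3554345, p(70)=4087968, p(71)=4697205, p(72)=5392783, p(73)=6185689, p(74)=7089500, p(75)=8118264, p(76)=9289091, p(77)=10619863, p(78)=12132164, p(79)=13848650, p(80)=15796476, p(81)=18004327, p(82)=20506255, p(83)=23338469, p(84)=26543660, p(85)=30167357, p(86)=34262962, p(87)=38887673, p(88)=44108109, p(89)=49995925, p(90)=56634173, p(91)=64112359, p(92)=72533807, p(93)=82010177, p(94)=92669720, p(95)=104651419, p(96)=118114304.
Final step: p(97) = p(96) + p(95) - p(92) - p(90) + p(85) + p(82) - p(75) - p(71) + p(62) + p(57) - p(46) - p(40) + p(27) + p(20) - p(5)
= 118114304 + 104651419 - 72533807 - 56634173 + 30167357 + 20506255 - 8118264 - 4697205 + 1300156 + 614154 - 105558 - 37338 + 3010 + 627 - 7
= 133230930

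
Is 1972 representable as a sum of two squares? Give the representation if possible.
6² + 44² (a=6, b=44)

Factorization: 1972 = 2^2 × 17 × 29
By Fermat: n is sum of two squares iff every prime p ≡ 3 (mod 4) appears to even power.
All primes ≡ 3 (mod 4) appear to even power.
Search a = 0, 1, 2, … for 1972 - a² a perfect square: first hit at a = 6: 1972 - 36 = 1936 = 44².
1972 = 6² + 44² = 36 + 1936 ✓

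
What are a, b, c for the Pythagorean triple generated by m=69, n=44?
(2825, 6072, 6697)

Euclid's formula: a = m² - n², b = 2mn, c = m² + n²
m = 69, n = 44
a = 69² - 44² = 4761 - 1936 = 2825
b = 2 × 69 × 44 = 6072
c = 69² + 44² = 4761 + 1936 = 6697
Verification: 2825² + 6072² = 7980625 + 36869184 = 44849809 = 6697² ✓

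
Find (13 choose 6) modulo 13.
0

Using Lucas' theorem:
Write n=13 and k=6 in base 13:
n in base 13: [1, 0]
k in base 13: [0, 6]
C(13,6) mod 13 = ∏ C(n_i, k_i) mod 13
Digit binomials (mod 13): C(1,0) = 1; C(0,6) = 0 (k_i > n_i)
Product: 1 × 0 = 0 ≡ 0 (mod 13)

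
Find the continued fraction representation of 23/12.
[1; 1, 11]

Euclidean algorithm steps:
23 = 1 × 12 + 11
12 = 1 × 11 + 1
11 = 11 × 1 + 0
Continued fraction: [1; 1, 11]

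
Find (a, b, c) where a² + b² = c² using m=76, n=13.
(5607, 1976, 5945)

Euclid's formula: a = m² - n², b = 2mn, c = m² + n²
m = 76, n = 13
a = 76² - 13² = 5776 - 169 = 5607
b = 2 × 76 × 13 = 1976
c = 76² + 13² = 5776 + 169 = 5945
Verification: 5607² + 1976² = 31438449 + 3904576 = 35343025 = 5945² ✓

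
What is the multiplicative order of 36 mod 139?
23

139 is prime, so ord(36) divides φ(139) = 138.
Divisors of 138: 1, 2, 3, 6, 23, 46, 69, 138.
Repeated squaring: 36^1 ≡ 36, 36^2 ≡ 45, 36^4 ≡ 79, 36^8 ≡ 125, 36^16 ≡ 57, 36^32 ≡ 52, 36^64 ≡ 63, 36^128 ≡ 77 (mod 139).
Test 36^d mod 139 for each divisor d in increasing order:
36^1 ≡ 36
36^2 ≡ 45
36^3 = 36^2·36^1 ≡ 91
36^6 = 36^4·36^2 ≡ 80
36^23 = 36^16·36^4·36^2·36^1 ≡ 1  ← first divisor giving 1
The order is 23.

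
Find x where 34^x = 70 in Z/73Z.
66

Baby-step giant-step with step n = ⌈√73⌉ = 9.
Baby steps 34^j mod 73 (j:value) for j=0..8: 0:1, 1:34, 2:61, 3:30, 4:71, 5:5, 6:24, 7:13, 8:4.
Giant-step multiplier: 34^(-9) ≡ 34^(72-9) = 34^63 ≡ 51 (mod 73).
Giant steps γ_i = 70·51^i mod 73: γ_0=70, γ_1=66, γ_2=8, γ_3=43, γ_4=3, γ_5=7, γ_6=65, γ_7=30 (in table at j=3).
x = i·n + j = 7·9 + 3 = 66.
Check: 34^66 ≡ 70 (mod 73).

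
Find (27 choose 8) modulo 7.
4

Using Lucas' theorem:
Write n=27 and k=8 in base 7:
n in base 7: [3, 6]
k in base 7: [1, 1]
C(27,8) mod 7 = ∏ C(n_i, k_i) mod 7
Digit binomials (mod 7): C(3,1) = 3; C(6,1) = 6
Product: 3 × 6 = 18 ≡ 4 (mod 7)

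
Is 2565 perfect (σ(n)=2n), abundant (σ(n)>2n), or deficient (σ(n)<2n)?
deficient

Proper divisors of 2565: sum = 1 + 3 + 5 + 9 + 15 + 19 + 27 + 45 + 57 + 95 + 135 + 171 + 285 + 513 + 855 = 2235
Since 2235 < 2565, 2565 is deficient.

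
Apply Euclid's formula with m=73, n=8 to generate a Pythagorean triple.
(5265, 1168, 5393)

Euclid's formula: a = m² - n², b = 2mn, c = m² + n²
m = 73, n = 8
a = 73² - 8² = 5329 - 64 = 5265
b = 2 × 73 × 8 = 1168
c = 73² + 8² = 5329 + 64 = 5393
Verification: 5265² + 1168² = 27720225 + 1364224 = 29084449 = 5393² ✓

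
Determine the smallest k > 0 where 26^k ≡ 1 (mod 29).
28

29 is prime, so ord(26) divides φ(29) = 28.
Divisors of 28: 1, 2, 4, 7, 14, 28.
Repeated squaring: 26^1 ≡ 26, 26^2 ≡ 9, 26^4 ≡ 23, 26^8 ≡ 7, 26^16 ≡ 20 (mod 29).
Test 26^d mod 29 for each divisor d in increasing order:
26^1 ≡ 26
26^2 ≡ 9
26^4 ≡ 23
26^7 = 26^4·26^2·26^1 ≡ 17
26^14 = 26^8·26^4·26^2 ≡ 28
26^28 = 26^16·26^8·26^4 ≡ 1  ← first divisor giving 1
The order is 28.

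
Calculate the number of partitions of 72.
5392783

p(n) counts ways to write n as a sum of positive integers (order ignored).
Euler's pentagonal recurrence: p(k) = p(k-1) + p(k-2) - p(k-5) - p(k-7) + p(k-12) + p(k-15) - ... (offsets j(3j∓1)/2, signs ++--, p(0)=1, p(<0)=0).
DP table for k = 0..71: p(0)=1, p(1)=1, p(2)=2, p(3)=3, p(4)=5, p(5)=7, p(6)=11, p(7)=15, p(8)=22, p(9)=30, p(10)=42, p(11)=56, p(12)=77, p(13)=101, p(14)=135, p(15)=176, p(16)=231, p(17)=297, p(18)=385, p(19)=490, p(20)=627, p(21)=792, p(22)=1002, p(23)=1255, p(24)=1575, p(25)=1958, p(26)=2436, p(27)=3010, p(28)=3718, p(29)=4565, p(30)=5604, p(31)=6842, p(32)=8349, p(33)=10143, p(34)=12310, p(35)=14883, p(36)=17977, p(37)=21637, p(38)=26015, p(39)=31185, p(40)=37338, p(41)=44583, p(42)=53174, p(43)=63261, p(44)=75175, p(45)=89134, p(46)=105558, p(47)=124754, p(48)=147273, p(49)=173525, p(50)=204226, p(51)=239943, p(52)=281589, p(53)=329931, p(54)=386155, p(55)=451276, p(56)=526823, p(57)=614154, p(58)=715220, p(59)=831820, p(60)=966467, p(61)=1121505, p(62)=1300156, p(63)=1505499, p(64)=1741630, p(65)=2012558, p(66)=2323520, p(67)=2679689, p(68)=3087735, p(69)=3554345, p(70)=4087968, p(71)=4697205.
Final step: p(72) = p(71) + p(70) - p(67) - p(65) + p(60) + p(57) - p(50) - p(46) + p(37) + p(32) - p(21) - p(15) + p(2)
= 4697205 + 4087968 - 2679689 - 2012558 + 966467 + 614154 - 204226 - 105558 + 21637 + 8349 - 792 - 176 + 2
= 5392783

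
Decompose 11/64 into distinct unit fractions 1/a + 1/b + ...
1/6 + 1/192

Greedy algorithm:
11/64: ceiling(64/11) = 6, use 1/6
1/192: ceiling(192/1) = 192, use 1/192
Result: 11/64 = 1/6 + 1/192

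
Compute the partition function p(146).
27517052599

p(n) counts ways to write n as a sum of positive integers (order ignored).
Euler's pentagonal recurrence: p(k) = p(k-1) + p(k-2) - p(k-5) - p(k-7) + p(k-12) + p(k-15) - ... (offsets j(3j∓1)/2, signs ++--, p(0)=1, p(<0)=0).
DP table for k = 0..145: p(0)=1, p(1)=1, p(2)=2, p(3)=3, p(4)=5, p(5)=7, p(6)=11, p(7)=15, p(8)=22, p(9)=30, p(10)=42, p(11)=56, p(12)=77, p(13)=101, p(14)=135, p(15)=176, p(16)=231, p(17)=297, p(18)=385, p(19)=490, p(20)=627, p(21)=792, p(22)=1002, p(23)=1255, p(24)=1575, p(25)=1958, p(26)=2436, p(27)=3010, p(28)=3718, p(29)=4565, p(30)=5604, p(31)=6842, p(32)=8349, p(33)=10143, p(34)=12310, p(35)=14883, p(36)=17977, p(37)=21637, p(38)=26015, p(39)=31185, p(40)=37338, p(41)=44583, p(42)=53174, p(43)=63261, p(44)=75175, p(45)=89134, p(46)=105558, p(47)=124754, p(48)=147273, p(49)=173525, p(50)=204226, p(51)=239943, p(52)=281589, p(53)=329931, p(54)=386155, p(55)=451276, p(56)=526823, p(57)=614154, p(58)=715220, p(59)=831820, p(60)=966467, p(61)=1121505, p(62)=1300156, p(63)=1505499, p(64)=1741630, p(65)=2012558, p(66)=2323520, p(67)=2679689, p(68)=3087735, p(69)=3554345, p(70)=4087968, p(71)=4697205, p(72)=5392783, p(73)=6185689, p(74)=7089500, p(75)=8118264, p(76)=9289091, p(77)=10619863, p(78)=12132164, p(79)=13848650, p(80)=15796476, p(81)=18004327, p(82)=20506255, p(83)=23338469, p(84)=26543660, p(85)=30167357, p(86)=34262962, p(87)=38887673, p(88)=44108109, p(89)=49995925, p(90)=56634173, p(91)=64112359, p(92)=72533807, p(93)=82010177, p(94)=92669720, p(95)=104651419, p(96)=118114304, p(97)=133230930, p(98)=150198136, p(99)=169229875, p(100)=190569292, p(101)=214481126, p(102)=241265379, p(103)=271248950, p(104)=304801365, p(105)=342325709, p(106)=384276336, p(107)=431149389, p(108)=483502844, p(109)=541946240, p(110)=607163746, p(111)=679903203, p(112)=761002156, p(113)=851376628, p(114)=952050665, p(115)=1064144451, p(116)=1188908248, p(117)=1327710076, p(118)=1482074143, p(119)=1653668665, p(120)=1844349560, p(121)=2056148051, p(122)=2291320912, p(123)=2552338241, p(124)=2841940500, p(125)=3163127352, p(126)=3519222692, p(127)=3913864295, p(128)=4351078600, p(129)=4835271870, p(130)=5371315400, p(131)=5964539504, p(132)=6620830889, p(133)=7346629512, p(134)=8149040695, p(135)=9035836076, p(136)=10015581680, p(137)=11097645016, p(138)=12292341831, p(139)=13610949895, p(140)=15065878135, p(141)=16670689208, p(142)=18440293320, p(143)=20390982757, p(144)=22540654445, p(145)=24908858009.
Final step: p(146) = p(145) + p(144) - p(141) - p(139) + p(134) + p(131) - p(124) - p(120) + p(111) + p(106) - p(95) - p(89) + p(76) + p(69) - p(54) - p(46) + p(29) + p(20) - p(1)
= 24908858009 + 22540654445 - 16670689208 - 13610949895 + 8149040695 + 5964539504 - 2841940500 - 1844349560 + 679903203 + 384276336 - 104651419 - 49995925 + 9289091 + 3554345 - 386155 - 105558 + 4565 + 627 - 1
= 27517052599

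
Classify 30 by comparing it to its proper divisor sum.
abundant

Proper divisors of 30: sum = 1 + 2 + 3 + 5 + 6 + 10 + 15 = 42
Since 42 > 30, 30 is abundant.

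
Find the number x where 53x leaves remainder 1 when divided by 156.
53

gcd(53, 156) = 1, so the inverse exists.
Extended Euclidean algorithm on (156, 53):
156 = 2 × 53 + 50  ⟹  50 = (1)·156 + (-2)·53
53 = 1 × 50 + 3  ⟹  3 = (-1)·156 + (3)·53
50 = 16 × 3 + 2  ⟹  2 = (17)·156 + (-50)·53
3 = 1 × 2 + 1  ⟹  1 = (-18)·156 + (53)·53
So (53)·53 ≡ 1 (mod 156), i.e. 53^(-1) ≡ 53 (mod 156).
Check: 53 × 53 = 2809 ≡ 1 (mod 156)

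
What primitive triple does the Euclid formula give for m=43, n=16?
(1593, 1376, 2105)

Euclid's formula: a = m² - n², b = 2mn, c = m² + n²
m = 43, n = 16
a = 43² - 16² = 1849 - 256 = 1593
b = 2 × 43 × 16 = 1376
c = 43² + 16² = 1849 + 256 = 2105
Verification: 1593² + 1376² = 2537649 + 1893376 = 4431025 = 2105² ✓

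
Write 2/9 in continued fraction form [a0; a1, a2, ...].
[0; 4, 2]

Euclidean algorithm steps:
2 = 0 × 9 + 2
9 = 4 × 2 + 1
2 = 2 × 1 + 0
Continued fraction: [0; 4, 2]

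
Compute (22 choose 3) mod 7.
0

Using Lucas' theorem:
Write n=22 and k=3 in base 7:
n in base 7: [3, 1]
k in base 7: [0, 3]
C(22,3) mod 7 = ∏ C(n_i, k_i) mod 7
Digit binomials (mod 7): C(3,0) = 1; C(1,3) = 0 (k_i > n_i)
Product: 1 × 0 = 0 ≡ 0 (mod 7)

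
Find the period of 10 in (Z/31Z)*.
15

31 is prime, so ord(10) divides φ(31) = 30.
Divisors of 30: 1, 2, 3, 5, 6, 10, 15, 30.
Repeated squaring: 10^1 ≡ 10, 10^2 ≡ 7, 10^4 ≡ 18, 10^8 ≡ 14, 10^16 ≡ 10 (mod 31).
Test 10^d mod 31 for each divisor d in increasing order:
10^1 ≡ 10
10^2 ≡ 7
10^3 = 10^2·10^1 ≡ 8
10^5 = 10^4·10^1 ≡ 25
10^6 = 10^4·10^2 ≡ 2
10^10 = 10^8·10^2 ≡ 5
10^15 = 10^8·10^4·10^2·10^1 ≡ 1  ← first divisor giving 1
The order is 15.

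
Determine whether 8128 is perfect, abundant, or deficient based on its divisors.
perfect

Proper divisors of 8128: sum = 1 + 2 + 4 + 8 + 16 + 32 + 64 + 127 + 254 + 508 + 1016 + 2032 + 4064 = 8128
Since 8128 = 8128, 8128 is perfect.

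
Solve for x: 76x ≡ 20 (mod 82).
x ≡ 24 (mod 41)

gcd(76, 82) = 2, which divides 20, so solutions exist.
Divide through by 2: 38x ≡ 10 (mod 41).
Find 38^(-1) mod 41 by the extended Euclidean algorithm:
41 = 1 × 38 + 3  ⟹  3 = (1)·41 + (-1)·38
38 = 12 × 3 + 2  ⟹  2 = (-12)·41 + (13)·38
3 = 1 × 2 + 1  ⟹  1 = (13)·41 + (-14)·38
So (-14)·38 ≡ 1 (mod 41), i.e. 38^(-1) ≡ -14 ≡ 27 (mod 41).
x ≡ 27 × 10 = 270 ≡ 24 (mod 41).
Check: 76 × 24 = 1824 ≡ 20 (mod 82).
x ≡ 24 (mod 41), giving 2 solutions mod 82.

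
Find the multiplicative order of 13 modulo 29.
14

29 is prime, so ord(13) divides φ(29) = 28.
Divisors of 28: 1, 2, 4, 7, 14, 28.
Repeated squaring: 13^1 ≡ 13, 13^2 ≡ 24, 13^4 ≡ 25, 13^8 ≡ 16, 13^16 ≡ 24 (mod 29).
Test 13^d mod 29 for each divisor d in increasing order:
13^1 ≡ 13
13^2 ≡ 24
13^4 ≡ 25
13^7 = 13^4·13^2·13^1 ≡ 28
13^14 = 13^8·13^4·13^2 ≡ 1  ← first divisor giving 1
The order is 14.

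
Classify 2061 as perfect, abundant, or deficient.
deficient

Proper divisors of 2061: sum = 1 + 3 + 9 + 229 + 687 = 929
Since 929 < 2061, 2061 is deficient.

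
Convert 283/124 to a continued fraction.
[2; 3, 1, 1, 5, 3]

Euclidean algorithm steps:
283 = 2 × 124 + 35
124 = 3 × 35 + 19
35 = 1 × 19 + 16
19 = 1 × 16 + 3
16 = 5 × 3 + 1
3 = 3 × 1 + 0
Continued fraction: [2; 3, 1, 1, 5, 3]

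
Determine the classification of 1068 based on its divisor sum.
abundant

Proper divisors of 1068: sum = 1 + 2 + 3 + 4 + 6 + 12 + 89 + 178 + 267 + 356 + 534 = 1452
Since 1452 > 1068, 1068 is abundant.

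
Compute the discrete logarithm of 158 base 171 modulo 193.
81

Baby-step giant-step with step n = ⌈√193⌉ = 14.
Baby steps 171^j mod 193 (j:value) for j=0..13: 0:1, 1:171, 2:98, 3:160, 4:147, 5:47, 6:124, 7:167, 8:186, 9:154, 10:86, 11:38, 12:129, 13:57.
Giant-step multiplier: 171^(-14) ≡ 171^(192-14) = 171^178 ≡ 2 (mod 193).
Giant steps γ_i = 158·2^i mod 193: γ_0=158, γ_1=123, γ_2=53, γ_3=106, γ_4=19, γ_5=38 (in table at j=11).
x = i·n + j = 5·14 + 11 = 81.
Check: 171^81 ≡ 158 (mod 193).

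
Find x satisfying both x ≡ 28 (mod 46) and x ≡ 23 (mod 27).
212

Using Chinese Remainder Theorem:
M = 46 × 27 = 1242
M1 = 27, M2 = 46
y1 = 27^(-1) mod 46 = 29
y2 = 46^(-1) mod 27 = 10
x = (28×27×29 + 23×46×10) mod 1242 = 212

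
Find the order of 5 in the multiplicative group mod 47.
46

47 is prime, so ord(5) divides φ(47) = 46.
Divisors of 46: 1, 2, 23, 46.
Repeated squaring: 5^1 ≡ 5, 5^2 ≡ 25, 5^4 ≡ 14, 5^8 ≡ 8, 5^16 ≡ 17, 5^32 ≡ 7 (mod 47).
Test 5^d mod 47 for each divisor d in increasing order:
5^1 ≡ 5
5^2 ≡ 25
5^23 = 5^16·5^4·5^2·5^1 ≡ 46
5^46 = 5^32·5^8·5^4·5^2 ≡ 1  ← first divisor giving 1
The order is 46.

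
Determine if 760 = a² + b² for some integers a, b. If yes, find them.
Not possible

Factorization: 760 = 2^3 × 5 × 19
By Fermat: n is sum of two squares iff every prime p ≡ 3 (mod 4) appears to even power.
Prime(s) ≡ 3 (mod 4) with odd exponent: [(19, 1)]
Therefore 760 cannot be expressed as a² + b².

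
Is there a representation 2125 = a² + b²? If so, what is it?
3² + 46² (a=3, b=46)

Factorization: 2125 = 5^3 × 17
By Fermat: n is sum of two squares iff every prime p ≡ 3 (mod 4) appears to even power.
All primes ≡ 3 (mod 4) appear to even power.
Search a = 0, 1, 2, … for 2125 - a² a perfect square: first hit at a = 3: 2125 - 9 = 2116 = 46².
2125 = 3² + 46² = 9 + 2116 ✓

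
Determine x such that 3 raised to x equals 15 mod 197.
178

Baby-step giant-step with step n = ⌈√197⌉ = 15.
Baby steps 3^j mod 197 (j:value) for j=0..14: 0:1, 1:3, 2:9, 3:27, 4:81, 5:46, 6:138, 7:20, 8:60, 9:180, 10:146, 11:44, 12:132, 13:2, 14:6.
Giant-step multiplier: 3^(-15) ≡ 3^(196-15) = 3^181 ≡ 11 (mod 197).
Giant steps γ_i = 15·11^i mod 197: γ_0=15, γ_1=165, γ_2=42, γ_3=68, γ_4=157, γ_5=151, γ_6=85, γ_7=147, γ_8=41, γ_9=57, γ_10=36, γ_11=2 (in table at j=13).
x = i·n + j = 11·15 + 13 = 178.
Check: 3^178 ≡ 15 (mod 197).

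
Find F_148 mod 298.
149

Matrix identity: Q^n = [[F_(n+1), F_n], [F_n, F_(n-1)]] with Q = [[1,1],[1,0]].
n = 148 = 10010100₂. Square-and-multiply, entries mod 298:
Q^1 = [[1,1],[1,0]]
Q^2 = (Q^1)² = [[2,1],[1,1]]
Q^4 = (Q^2)² = [[5,3],[3,2]]
Q^9 = (Q^4)²·Q = [[55,34],[34,21]]
Q^18 = (Q^9)² = [[9,200],[200,107]]
Q^37 = (Q^18)²·Q = [[105,149],[149,254]]
Q^74 = (Q^37)² = [[148,149],[149,297]]
Q^148 = (Q^74)² = [[1,149],[149,150]]
F_148 mod 298 = Q^148[0][1] = 149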